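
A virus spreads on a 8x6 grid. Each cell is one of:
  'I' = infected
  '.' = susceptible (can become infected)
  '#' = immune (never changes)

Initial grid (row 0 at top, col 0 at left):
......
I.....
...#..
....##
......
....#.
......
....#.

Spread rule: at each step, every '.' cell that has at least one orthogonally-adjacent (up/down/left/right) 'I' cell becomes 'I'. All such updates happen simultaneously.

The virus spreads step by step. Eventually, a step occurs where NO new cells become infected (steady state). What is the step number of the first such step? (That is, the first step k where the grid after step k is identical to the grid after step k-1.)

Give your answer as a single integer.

Answer: 12

Derivation:
Step 0 (initial): 1 infected
Step 1: +3 new -> 4 infected
Step 2: +4 new -> 8 infected
Step 3: +5 new -> 13 infected
Step 4: +5 new -> 18 infected
Step 5: +7 new -> 25 infected
Step 6: +6 new -> 31 infected
Step 7: +4 new -> 35 infected
Step 8: +3 new -> 38 infected
Step 9: +3 new -> 41 infected
Step 10: +1 new -> 42 infected
Step 11: +1 new -> 43 infected
Step 12: +0 new -> 43 infected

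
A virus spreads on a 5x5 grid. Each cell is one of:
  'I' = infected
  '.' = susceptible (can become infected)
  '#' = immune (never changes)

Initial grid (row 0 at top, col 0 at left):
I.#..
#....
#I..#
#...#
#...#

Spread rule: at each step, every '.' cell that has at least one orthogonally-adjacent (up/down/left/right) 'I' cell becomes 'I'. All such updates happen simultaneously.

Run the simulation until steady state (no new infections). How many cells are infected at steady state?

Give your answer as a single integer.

Step 0 (initial): 2 infected
Step 1: +4 new -> 6 infected
Step 2: +4 new -> 10 infected
Step 3: +3 new -> 13 infected
Step 4: +3 new -> 16 infected
Step 5: +1 new -> 17 infected
Step 6: +0 new -> 17 infected

Answer: 17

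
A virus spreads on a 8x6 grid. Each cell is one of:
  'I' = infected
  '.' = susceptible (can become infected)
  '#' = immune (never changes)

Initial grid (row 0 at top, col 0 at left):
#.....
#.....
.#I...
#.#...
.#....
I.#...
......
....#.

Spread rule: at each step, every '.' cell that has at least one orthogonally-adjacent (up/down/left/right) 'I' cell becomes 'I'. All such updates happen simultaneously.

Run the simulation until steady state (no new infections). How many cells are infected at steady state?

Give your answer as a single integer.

Step 0 (initial): 2 infected
Step 1: +5 new -> 7 infected
Step 2: +7 new -> 14 infected
Step 3: +8 new -> 22 infected
Step 4: +8 new -> 30 infected
Step 5: +5 new -> 35 infected
Step 6: +2 new -> 37 infected
Step 7: +1 new -> 38 infected
Step 8: +0 new -> 38 infected

Answer: 38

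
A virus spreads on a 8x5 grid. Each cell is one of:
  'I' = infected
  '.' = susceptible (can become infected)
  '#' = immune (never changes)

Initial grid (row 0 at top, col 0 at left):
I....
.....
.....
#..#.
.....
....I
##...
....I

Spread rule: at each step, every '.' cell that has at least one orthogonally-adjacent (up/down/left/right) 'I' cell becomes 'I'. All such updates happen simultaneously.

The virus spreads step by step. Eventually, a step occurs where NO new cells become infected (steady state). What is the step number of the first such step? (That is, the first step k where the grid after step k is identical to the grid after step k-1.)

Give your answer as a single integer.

Answer: 6

Derivation:
Step 0 (initial): 3 infected
Step 1: +6 new -> 9 infected
Step 2: +8 new -> 17 infected
Step 3: +8 new -> 25 infected
Step 4: +10 new -> 35 infected
Step 5: +1 new -> 36 infected
Step 6: +0 new -> 36 infected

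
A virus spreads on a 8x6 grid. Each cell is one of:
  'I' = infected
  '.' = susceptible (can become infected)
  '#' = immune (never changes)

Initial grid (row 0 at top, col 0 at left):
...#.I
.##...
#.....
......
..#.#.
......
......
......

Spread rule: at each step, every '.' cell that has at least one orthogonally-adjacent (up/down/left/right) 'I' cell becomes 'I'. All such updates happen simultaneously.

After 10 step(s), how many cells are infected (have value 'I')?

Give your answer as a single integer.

Answer: 35

Derivation:
Step 0 (initial): 1 infected
Step 1: +2 new -> 3 infected
Step 2: +2 new -> 5 infected
Step 3: +3 new -> 8 infected
Step 4: +3 new -> 11 infected
Step 5: +3 new -> 14 infected
Step 6: +5 new -> 19 infected
Step 7: +4 new -> 23 infected
Step 8: +5 new -> 28 infected
Step 9: +4 new -> 32 infected
Step 10: +3 new -> 35 infected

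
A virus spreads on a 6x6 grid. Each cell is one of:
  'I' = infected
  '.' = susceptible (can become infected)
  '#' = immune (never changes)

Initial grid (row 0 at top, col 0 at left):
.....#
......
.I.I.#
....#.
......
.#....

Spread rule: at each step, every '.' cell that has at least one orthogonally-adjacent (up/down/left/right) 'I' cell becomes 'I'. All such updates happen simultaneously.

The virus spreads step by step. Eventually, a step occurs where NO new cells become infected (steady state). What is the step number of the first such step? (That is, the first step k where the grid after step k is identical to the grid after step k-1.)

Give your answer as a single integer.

Answer: 6

Derivation:
Step 0 (initial): 2 infected
Step 1: +7 new -> 9 infected
Step 2: +9 new -> 18 infected
Step 3: +8 new -> 26 infected
Step 4: +4 new -> 30 infected
Step 5: +2 new -> 32 infected
Step 6: +0 new -> 32 infected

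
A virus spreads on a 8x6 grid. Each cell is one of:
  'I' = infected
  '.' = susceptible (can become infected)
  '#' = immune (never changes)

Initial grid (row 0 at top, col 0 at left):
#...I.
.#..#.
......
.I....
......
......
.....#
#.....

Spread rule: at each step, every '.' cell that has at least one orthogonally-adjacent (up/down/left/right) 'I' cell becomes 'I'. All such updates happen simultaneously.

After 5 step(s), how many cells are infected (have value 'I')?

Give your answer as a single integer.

Step 0 (initial): 2 infected
Step 1: +6 new -> 8 infected
Step 2: +9 new -> 17 infected
Step 3: +10 new -> 27 infected
Step 4: +7 new -> 34 infected
Step 5: +4 new -> 38 infected

Answer: 38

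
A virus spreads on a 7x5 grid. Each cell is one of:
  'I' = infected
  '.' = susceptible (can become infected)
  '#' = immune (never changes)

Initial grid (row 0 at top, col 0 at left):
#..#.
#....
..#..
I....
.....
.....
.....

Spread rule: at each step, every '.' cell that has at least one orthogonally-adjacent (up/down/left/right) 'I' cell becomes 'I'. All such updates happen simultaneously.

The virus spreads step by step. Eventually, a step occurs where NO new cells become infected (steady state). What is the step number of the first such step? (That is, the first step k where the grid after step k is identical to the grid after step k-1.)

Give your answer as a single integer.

Answer: 8

Derivation:
Step 0 (initial): 1 infected
Step 1: +3 new -> 4 infected
Step 2: +4 new -> 8 infected
Step 3: +5 new -> 13 infected
Step 4: +7 new -> 20 infected
Step 5: +6 new -> 26 infected
Step 6: +3 new -> 29 infected
Step 7: +2 new -> 31 infected
Step 8: +0 new -> 31 infected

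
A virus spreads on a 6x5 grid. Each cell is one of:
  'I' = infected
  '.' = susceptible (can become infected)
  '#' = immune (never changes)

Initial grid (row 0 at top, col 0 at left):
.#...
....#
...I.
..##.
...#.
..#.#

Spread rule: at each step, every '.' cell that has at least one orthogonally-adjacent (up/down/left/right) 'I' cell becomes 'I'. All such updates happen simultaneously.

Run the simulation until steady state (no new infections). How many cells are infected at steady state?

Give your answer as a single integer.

Step 0 (initial): 1 infected
Step 1: +3 new -> 4 infected
Step 2: +4 new -> 8 infected
Step 3: +6 new -> 14 infected
Step 4: +3 new -> 17 infected
Step 5: +4 new -> 21 infected
Step 6: +1 new -> 22 infected
Step 7: +0 new -> 22 infected

Answer: 22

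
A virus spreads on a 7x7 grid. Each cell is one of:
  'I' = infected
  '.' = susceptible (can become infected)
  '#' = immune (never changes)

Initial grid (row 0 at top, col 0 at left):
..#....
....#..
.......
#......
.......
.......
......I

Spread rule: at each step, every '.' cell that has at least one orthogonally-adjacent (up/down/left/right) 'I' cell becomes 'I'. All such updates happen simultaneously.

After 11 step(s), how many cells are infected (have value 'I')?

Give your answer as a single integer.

Step 0 (initial): 1 infected
Step 1: +2 new -> 3 infected
Step 2: +3 new -> 6 infected
Step 3: +4 new -> 10 infected
Step 4: +5 new -> 15 infected
Step 5: +6 new -> 21 infected
Step 6: +7 new -> 28 infected
Step 7: +5 new -> 33 infected
Step 8: +5 new -> 38 infected
Step 9: +3 new -> 41 infected
Step 10: +2 new -> 43 infected
Step 11: +2 new -> 45 infected

Answer: 45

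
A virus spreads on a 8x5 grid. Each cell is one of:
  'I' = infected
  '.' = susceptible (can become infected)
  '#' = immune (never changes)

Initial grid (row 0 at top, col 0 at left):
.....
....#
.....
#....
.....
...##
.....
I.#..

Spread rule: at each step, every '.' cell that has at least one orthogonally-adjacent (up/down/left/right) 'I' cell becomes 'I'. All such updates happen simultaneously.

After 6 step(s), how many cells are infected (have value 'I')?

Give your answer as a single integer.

Step 0 (initial): 1 infected
Step 1: +2 new -> 3 infected
Step 2: +2 new -> 5 infected
Step 3: +3 new -> 8 infected
Step 4: +3 new -> 11 infected
Step 5: +4 new -> 15 infected
Step 6: +4 new -> 19 infected

Answer: 19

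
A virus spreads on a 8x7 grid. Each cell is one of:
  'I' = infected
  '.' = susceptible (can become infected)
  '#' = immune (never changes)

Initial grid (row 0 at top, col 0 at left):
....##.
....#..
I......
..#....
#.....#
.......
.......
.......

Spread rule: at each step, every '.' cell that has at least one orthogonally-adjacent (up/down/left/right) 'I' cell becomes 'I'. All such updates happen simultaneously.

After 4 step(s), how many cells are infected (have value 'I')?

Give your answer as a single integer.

Answer: 18

Derivation:
Step 0 (initial): 1 infected
Step 1: +3 new -> 4 infected
Step 2: +4 new -> 8 infected
Step 3: +4 new -> 12 infected
Step 4: +6 new -> 18 infected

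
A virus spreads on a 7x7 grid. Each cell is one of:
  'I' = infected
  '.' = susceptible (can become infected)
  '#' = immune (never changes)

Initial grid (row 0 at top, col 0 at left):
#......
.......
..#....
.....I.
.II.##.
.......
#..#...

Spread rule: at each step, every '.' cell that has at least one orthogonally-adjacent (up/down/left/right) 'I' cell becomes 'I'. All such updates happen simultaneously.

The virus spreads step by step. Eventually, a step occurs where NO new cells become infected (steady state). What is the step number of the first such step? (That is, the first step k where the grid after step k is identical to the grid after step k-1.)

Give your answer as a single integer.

Step 0 (initial): 3 infected
Step 1: +9 new -> 12 infected
Step 2: +11 new -> 23 infected
Step 3: +8 new -> 31 infected
Step 4: +9 new -> 40 infected
Step 5: +3 new -> 43 infected
Step 6: +0 new -> 43 infected

Answer: 6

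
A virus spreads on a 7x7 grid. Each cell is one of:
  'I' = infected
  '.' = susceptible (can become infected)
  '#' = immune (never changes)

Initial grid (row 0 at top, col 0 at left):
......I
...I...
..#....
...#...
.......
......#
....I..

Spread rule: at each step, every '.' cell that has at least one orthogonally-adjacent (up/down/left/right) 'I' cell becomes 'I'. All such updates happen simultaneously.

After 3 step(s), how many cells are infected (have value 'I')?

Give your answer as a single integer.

Step 0 (initial): 3 infected
Step 1: +9 new -> 12 infected
Step 2: +11 new -> 23 infected
Step 3: +10 new -> 33 infected

Answer: 33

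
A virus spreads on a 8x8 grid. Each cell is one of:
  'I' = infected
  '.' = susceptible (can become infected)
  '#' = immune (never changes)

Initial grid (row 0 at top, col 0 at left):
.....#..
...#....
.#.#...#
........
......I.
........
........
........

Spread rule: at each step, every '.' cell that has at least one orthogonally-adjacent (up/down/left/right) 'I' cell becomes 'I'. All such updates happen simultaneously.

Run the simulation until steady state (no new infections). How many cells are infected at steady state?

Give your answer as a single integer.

Step 0 (initial): 1 infected
Step 1: +4 new -> 5 infected
Step 2: +7 new -> 12 infected
Step 3: +8 new -> 20 infected
Step 4: +10 new -> 30 infected
Step 5: +7 new -> 37 infected
Step 6: +7 new -> 44 infected
Step 7: +6 new -> 50 infected
Step 8: +5 new -> 55 infected
Step 9: +3 new -> 58 infected
Step 10: +1 new -> 59 infected
Step 11: +0 new -> 59 infected

Answer: 59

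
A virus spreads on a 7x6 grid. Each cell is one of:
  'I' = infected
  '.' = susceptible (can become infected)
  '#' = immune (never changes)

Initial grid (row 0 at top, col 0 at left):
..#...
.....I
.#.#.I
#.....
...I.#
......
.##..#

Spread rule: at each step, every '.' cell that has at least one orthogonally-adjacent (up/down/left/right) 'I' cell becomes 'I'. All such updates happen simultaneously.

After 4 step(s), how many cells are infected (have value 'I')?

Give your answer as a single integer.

Step 0 (initial): 3 infected
Step 1: +8 new -> 11 infected
Step 2: +8 new -> 19 infected
Step 3: +8 new -> 27 infected
Step 4: +2 new -> 29 infected

Answer: 29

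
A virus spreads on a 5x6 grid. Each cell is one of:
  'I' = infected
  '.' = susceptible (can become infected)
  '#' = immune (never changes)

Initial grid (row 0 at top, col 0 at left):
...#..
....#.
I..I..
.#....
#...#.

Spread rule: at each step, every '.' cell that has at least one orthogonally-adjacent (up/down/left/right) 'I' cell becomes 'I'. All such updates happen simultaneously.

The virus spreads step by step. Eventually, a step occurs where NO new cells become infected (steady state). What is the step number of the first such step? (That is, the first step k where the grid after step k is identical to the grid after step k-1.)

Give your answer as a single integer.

Step 0 (initial): 2 infected
Step 1: +7 new -> 9 infected
Step 2: +7 new -> 16 infected
Step 3: +5 new -> 21 infected
Step 4: +3 new -> 24 infected
Step 5: +1 new -> 25 infected
Step 6: +0 new -> 25 infected

Answer: 6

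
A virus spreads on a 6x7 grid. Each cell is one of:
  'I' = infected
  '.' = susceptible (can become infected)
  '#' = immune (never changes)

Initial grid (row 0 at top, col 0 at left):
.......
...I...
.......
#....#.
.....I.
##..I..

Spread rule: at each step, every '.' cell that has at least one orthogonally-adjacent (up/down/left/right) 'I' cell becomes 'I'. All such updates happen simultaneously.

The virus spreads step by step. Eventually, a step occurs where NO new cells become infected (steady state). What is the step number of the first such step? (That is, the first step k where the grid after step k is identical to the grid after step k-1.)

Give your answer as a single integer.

Answer: 6

Derivation:
Step 0 (initial): 3 infected
Step 1: +8 new -> 11 infected
Step 2: +12 new -> 23 infected
Step 3: +9 new -> 32 infected
Step 4: +5 new -> 37 infected
Step 5: +1 new -> 38 infected
Step 6: +0 new -> 38 infected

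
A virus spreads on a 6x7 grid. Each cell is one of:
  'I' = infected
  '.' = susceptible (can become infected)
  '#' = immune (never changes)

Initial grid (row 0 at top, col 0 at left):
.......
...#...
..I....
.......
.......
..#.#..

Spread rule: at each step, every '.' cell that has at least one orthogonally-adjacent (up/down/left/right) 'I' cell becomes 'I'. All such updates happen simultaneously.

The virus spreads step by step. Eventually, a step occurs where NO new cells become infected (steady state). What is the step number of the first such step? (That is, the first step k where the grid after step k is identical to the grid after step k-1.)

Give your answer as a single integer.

Step 0 (initial): 1 infected
Step 1: +4 new -> 5 infected
Step 2: +7 new -> 12 infected
Step 3: +9 new -> 21 infected
Step 4: +9 new -> 30 infected
Step 5: +5 new -> 35 infected
Step 6: +3 new -> 38 infected
Step 7: +1 new -> 39 infected
Step 8: +0 new -> 39 infected

Answer: 8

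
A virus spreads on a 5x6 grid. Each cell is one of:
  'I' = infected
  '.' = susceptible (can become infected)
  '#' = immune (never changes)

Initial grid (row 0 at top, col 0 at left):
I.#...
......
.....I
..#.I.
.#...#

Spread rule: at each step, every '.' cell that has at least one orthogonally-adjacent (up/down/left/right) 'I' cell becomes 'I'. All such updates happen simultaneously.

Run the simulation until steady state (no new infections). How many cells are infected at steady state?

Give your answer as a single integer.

Answer: 26

Derivation:
Step 0 (initial): 3 infected
Step 1: +7 new -> 10 infected
Step 2: +6 new -> 16 infected
Step 3: +7 new -> 23 infected
Step 4: +3 new -> 26 infected
Step 5: +0 new -> 26 infected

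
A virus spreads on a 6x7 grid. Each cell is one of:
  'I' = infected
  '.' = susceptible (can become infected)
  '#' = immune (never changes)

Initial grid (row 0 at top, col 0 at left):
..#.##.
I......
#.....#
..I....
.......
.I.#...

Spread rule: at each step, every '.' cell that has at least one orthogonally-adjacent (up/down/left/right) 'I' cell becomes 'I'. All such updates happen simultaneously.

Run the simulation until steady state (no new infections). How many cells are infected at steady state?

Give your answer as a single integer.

Step 0 (initial): 3 infected
Step 1: +9 new -> 12 infected
Step 2: +8 new -> 20 infected
Step 3: +4 new -> 24 infected
Step 4: +6 new -> 30 infected
Step 5: +3 new -> 33 infected
Step 6: +2 new -> 35 infected
Step 7: +1 new -> 36 infected
Step 8: +0 new -> 36 infected

Answer: 36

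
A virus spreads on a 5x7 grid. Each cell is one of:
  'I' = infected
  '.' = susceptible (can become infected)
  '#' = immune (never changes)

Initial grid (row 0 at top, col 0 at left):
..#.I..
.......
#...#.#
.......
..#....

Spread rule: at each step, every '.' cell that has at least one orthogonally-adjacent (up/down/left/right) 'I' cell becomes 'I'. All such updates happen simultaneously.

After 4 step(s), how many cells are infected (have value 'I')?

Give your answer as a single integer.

Step 0 (initial): 1 infected
Step 1: +3 new -> 4 infected
Step 2: +3 new -> 7 infected
Step 3: +4 new -> 11 infected
Step 4: +4 new -> 15 infected

Answer: 15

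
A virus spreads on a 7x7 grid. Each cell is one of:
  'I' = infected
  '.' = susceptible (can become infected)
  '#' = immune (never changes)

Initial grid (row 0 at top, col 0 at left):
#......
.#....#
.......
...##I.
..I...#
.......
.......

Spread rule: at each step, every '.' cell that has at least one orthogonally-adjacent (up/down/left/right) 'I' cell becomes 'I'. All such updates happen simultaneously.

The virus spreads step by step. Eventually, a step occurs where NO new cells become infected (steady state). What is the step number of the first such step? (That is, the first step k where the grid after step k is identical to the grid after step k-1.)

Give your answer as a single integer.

Step 0 (initial): 2 infected
Step 1: +7 new -> 9 infected
Step 2: +11 new -> 20 infected
Step 3: +12 new -> 32 infected
Step 4: +8 new -> 40 infected
Step 5: +3 new -> 43 infected
Step 6: +0 new -> 43 infected

Answer: 6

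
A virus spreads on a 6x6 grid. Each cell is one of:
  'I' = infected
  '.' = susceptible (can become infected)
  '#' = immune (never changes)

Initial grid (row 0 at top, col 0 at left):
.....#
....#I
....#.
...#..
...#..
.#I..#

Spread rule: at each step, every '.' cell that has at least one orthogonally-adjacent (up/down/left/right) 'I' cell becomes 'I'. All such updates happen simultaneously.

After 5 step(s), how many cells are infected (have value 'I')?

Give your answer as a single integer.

Step 0 (initial): 2 infected
Step 1: +3 new -> 5 infected
Step 2: +4 new -> 9 infected
Step 3: +6 new -> 15 infected
Step 4: +5 new -> 20 infected
Step 5: +4 new -> 24 infected

Answer: 24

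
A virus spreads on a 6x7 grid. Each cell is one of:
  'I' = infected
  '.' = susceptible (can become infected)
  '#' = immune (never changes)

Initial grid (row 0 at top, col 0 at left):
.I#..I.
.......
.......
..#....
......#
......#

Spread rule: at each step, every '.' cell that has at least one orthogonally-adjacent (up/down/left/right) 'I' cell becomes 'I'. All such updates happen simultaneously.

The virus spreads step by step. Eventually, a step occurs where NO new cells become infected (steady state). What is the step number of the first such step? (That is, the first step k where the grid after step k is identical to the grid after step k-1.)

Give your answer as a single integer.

Step 0 (initial): 2 infected
Step 1: +5 new -> 7 infected
Step 2: +7 new -> 14 infected
Step 3: +7 new -> 21 infected
Step 4: +6 new -> 27 infected
Step 5: +6 new -> 33 infected
Step 6: +4 new -> 37 infected
Step 7: +1 new -> 38 infected
Step 8: +0 new -> 38 infected

Answer: 8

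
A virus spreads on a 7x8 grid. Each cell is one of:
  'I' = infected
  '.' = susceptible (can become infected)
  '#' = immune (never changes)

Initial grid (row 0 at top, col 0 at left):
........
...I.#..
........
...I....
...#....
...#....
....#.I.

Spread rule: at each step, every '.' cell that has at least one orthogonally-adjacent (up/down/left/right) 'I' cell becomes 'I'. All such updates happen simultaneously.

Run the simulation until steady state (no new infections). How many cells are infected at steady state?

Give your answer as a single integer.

Answer: 52

Derivation:
Step 0 (initial): 3 infected
Step 1: +9 new -> 12 infected
Step 2: +12 new -> 24 infected
Step 3: +12 new -> 36 infected
Step 4: +8 new -> 44 infected
Step 5: +6 new -> 50 infected
Step 6: +2 new -> 52 infected
Step 7: +0 new -> 52 infected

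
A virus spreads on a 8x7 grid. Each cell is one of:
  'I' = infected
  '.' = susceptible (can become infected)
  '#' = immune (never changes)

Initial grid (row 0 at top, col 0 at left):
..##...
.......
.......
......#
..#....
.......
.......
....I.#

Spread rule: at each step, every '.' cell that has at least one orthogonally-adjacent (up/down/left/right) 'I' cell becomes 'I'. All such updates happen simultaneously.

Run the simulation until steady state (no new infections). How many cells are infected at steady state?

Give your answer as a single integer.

Answer: 51

Derivation:
Step 0 (initial): 1 infected
Step 1: +3 new -> 4 infected
Step 2: +4 new -> 8 infected
Step 3: +6 new -> 14 infected
Step 4: +7 new -> 21 infected
Step 5: +6 new -> 27 infected
Step 6: +6 new -> 33 infected
Step 7: +7 new -> 40 infected
Step 8: +5 new -> 45 infected
Step 9: +3 new -> 48 infected
Step 10: +2 new -> 50 infected
Step 11: +1 new -> 51 infected
Step 12: +0 new -> 51 infected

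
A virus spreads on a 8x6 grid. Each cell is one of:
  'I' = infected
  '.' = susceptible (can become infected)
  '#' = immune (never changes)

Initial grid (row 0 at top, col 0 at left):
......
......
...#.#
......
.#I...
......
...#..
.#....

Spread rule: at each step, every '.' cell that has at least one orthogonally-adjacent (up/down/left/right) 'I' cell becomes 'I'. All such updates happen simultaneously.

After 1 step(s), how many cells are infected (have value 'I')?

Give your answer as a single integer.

Answer: 4

Derivation:
Step 0 (initial): 1 infected
Step 1: +3 new -> 4 infected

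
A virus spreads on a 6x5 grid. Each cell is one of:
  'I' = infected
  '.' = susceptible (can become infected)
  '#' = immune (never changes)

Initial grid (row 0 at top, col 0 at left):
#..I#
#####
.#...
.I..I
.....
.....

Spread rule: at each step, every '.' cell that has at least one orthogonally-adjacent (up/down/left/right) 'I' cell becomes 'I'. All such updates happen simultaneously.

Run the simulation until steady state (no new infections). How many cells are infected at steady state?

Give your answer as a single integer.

Answer: 22

Derivation:
Step 0 (initial): 3 infected
Step 1: +7 new -> 10 infected
Step 2: +9 new -> 19 infected
Step 3: +3 new -> 22 infected
Step 4: +0 new -> 22 infected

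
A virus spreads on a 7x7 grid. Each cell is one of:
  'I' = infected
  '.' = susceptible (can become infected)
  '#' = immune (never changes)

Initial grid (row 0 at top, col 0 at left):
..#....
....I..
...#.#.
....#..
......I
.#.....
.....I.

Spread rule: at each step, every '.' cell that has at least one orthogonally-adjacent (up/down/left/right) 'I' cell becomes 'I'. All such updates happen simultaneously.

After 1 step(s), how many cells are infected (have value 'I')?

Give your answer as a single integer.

Step 0 (initial): 3 infected
Step 1: +10 new -> 13 infected

Answer: 13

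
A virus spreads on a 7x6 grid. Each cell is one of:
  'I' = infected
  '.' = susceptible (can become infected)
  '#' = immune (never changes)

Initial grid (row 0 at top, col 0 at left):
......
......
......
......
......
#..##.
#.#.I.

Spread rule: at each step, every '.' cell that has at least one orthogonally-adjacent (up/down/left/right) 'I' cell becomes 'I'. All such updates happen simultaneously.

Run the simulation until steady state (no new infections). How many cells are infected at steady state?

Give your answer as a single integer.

Answer: 37

Derivation:
Step 0 (initial): 1 infected
Step 1: +2 new -> 3 infected
Step 2: +1 new -> 4 infected
Step 3: +1 new -> 5 infected
Step 4: +2 new -> 7 infected
Step 5: +3 new -> 10 infected
Step 6: +4 new -> 14 infected
Step 7: +6 new -> 20 infected
Step 8: +6 new -> 26 infected
Step 9: +5 new -> 31 infected
Step 10: +3 new -> 34 infected
Step 11: +2 new -> 36 infected
Step 12: +1 new -> 37 infected
Step 13: +0 new -> 37 infected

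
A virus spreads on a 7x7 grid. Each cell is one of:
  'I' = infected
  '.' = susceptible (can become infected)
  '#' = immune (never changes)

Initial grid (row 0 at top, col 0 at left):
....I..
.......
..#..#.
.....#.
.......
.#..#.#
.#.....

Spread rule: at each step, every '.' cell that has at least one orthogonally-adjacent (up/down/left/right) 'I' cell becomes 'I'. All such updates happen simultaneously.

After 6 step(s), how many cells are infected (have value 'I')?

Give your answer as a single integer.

Answer: 31

Derivation:
Step 0 (initial): 1 infected
Step 1: +3 new -> 4 infected
Step 2: +5 new -> 9 infected
Step 3: +5 new -> 14 infected
Step 4: +5 new -> 19 infected
Step 5: +6 new -> 25 infected
Step 6: +6 new -> 31 infected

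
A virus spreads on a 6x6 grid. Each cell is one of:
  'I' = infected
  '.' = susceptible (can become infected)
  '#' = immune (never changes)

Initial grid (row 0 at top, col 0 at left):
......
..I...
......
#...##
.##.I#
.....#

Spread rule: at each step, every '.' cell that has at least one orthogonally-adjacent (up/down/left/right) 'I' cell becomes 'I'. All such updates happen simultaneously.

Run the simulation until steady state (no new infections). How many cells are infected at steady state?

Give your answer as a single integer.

Answer: 29

Derivation:
Step 0 (initial): 2 infected
Step 1: +6 new -> 8 infected
Step 2: +9 new -> 17 infected
Step 3: +7 new -> 24 infected
Step 4: +3 new -> 27 infected
Step 5: +1 new -> 28 infected
Step 6: +1 new -> 29 infected
Step 7: +0 new -> 29 infected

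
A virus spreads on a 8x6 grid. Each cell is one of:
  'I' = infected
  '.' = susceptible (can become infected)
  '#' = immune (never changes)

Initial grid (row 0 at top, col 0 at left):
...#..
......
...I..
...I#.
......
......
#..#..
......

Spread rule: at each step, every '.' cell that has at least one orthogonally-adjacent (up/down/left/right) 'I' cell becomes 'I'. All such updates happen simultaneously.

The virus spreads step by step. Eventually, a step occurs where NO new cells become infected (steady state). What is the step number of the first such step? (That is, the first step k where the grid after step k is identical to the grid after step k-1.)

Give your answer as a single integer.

Answer: 8

Derivation:
Step 0 (initial): 2 infected
Step 1: +5 new -> 7 infected
Step 2: +8 new -> 15 infected
Step 3: +11 new -> 26 infected
Step 4: +8 new -> 34 infected
Step 5: +6 new -> 40 infected
Step 6: +3 new -> 43 infected
Step 7: +1 new -> 44 infected
Step 8: +0 new -> 44 infected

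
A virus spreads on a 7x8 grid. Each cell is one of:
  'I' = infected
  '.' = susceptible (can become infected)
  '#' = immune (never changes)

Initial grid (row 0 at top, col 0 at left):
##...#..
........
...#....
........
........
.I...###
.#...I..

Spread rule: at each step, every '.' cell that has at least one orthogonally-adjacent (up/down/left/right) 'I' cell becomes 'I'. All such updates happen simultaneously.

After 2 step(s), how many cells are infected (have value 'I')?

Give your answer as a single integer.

Step 0 (initial): 2 infected
Step 1: +5 new -> 7 infected
Step 2: +9 new -> 16 infected

Answer: 16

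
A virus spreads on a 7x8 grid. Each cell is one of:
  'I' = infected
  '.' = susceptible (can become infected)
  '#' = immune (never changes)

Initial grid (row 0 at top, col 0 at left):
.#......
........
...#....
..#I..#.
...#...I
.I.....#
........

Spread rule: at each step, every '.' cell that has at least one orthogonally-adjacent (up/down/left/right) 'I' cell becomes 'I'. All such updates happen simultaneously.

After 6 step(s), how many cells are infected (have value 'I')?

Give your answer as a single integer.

Answer: 50

Derivation:
Step 0 (initial): 3 infected
Step 1: +7 new -> 10 infected
Step 2: +12 new -> 22 infected
Step 3: +10 new -> 32 infected
Step 4: +11 new -> 43 infected
Step 5: +5 new -> 48 infected
Step 6: +2 new -> 50 infected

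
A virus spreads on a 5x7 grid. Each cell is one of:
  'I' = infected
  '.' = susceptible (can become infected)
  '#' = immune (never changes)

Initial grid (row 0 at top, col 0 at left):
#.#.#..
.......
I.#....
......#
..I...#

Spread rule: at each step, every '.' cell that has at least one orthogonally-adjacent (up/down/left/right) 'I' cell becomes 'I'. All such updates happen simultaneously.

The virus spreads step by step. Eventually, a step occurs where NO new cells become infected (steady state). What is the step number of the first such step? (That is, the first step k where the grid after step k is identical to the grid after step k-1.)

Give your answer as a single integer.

Step 0 (initial): 2 infected
Step 1: +6 new -> 8 infected
Step 2: +5 new -> 13 infected
Step 3: +5 new -> 18 infected
Step 4: +3 new -> 21 infected
Step 5: +3 new -> 24 infected
Step 6: +2 new -> 26 infected
Step 7: +2 new -> 28 infected
Step 8: +1 new -> 29 infected
Step 9: +0 new -> 29 infected

Answer: 9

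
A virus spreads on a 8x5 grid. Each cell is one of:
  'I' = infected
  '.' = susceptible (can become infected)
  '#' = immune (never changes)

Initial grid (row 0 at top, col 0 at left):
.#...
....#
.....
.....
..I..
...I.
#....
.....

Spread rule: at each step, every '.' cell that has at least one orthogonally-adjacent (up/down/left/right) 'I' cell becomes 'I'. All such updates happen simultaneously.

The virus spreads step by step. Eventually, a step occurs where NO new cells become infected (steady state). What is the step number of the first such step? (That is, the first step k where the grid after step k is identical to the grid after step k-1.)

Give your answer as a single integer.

Answer: 7

Derivation:
Step 0 (initial): 2 infected
Step 1: +6 new -> 8 infected
Step 2: +9 new -> 17 infected
Step 3: +9 new -> 26 infected
Step 4: +6 new -> 32 infected
Step 5: +3 new -> 35 infected
Step 6: +2 new -> 37 infected
Step 7: +0 new -> 37 infected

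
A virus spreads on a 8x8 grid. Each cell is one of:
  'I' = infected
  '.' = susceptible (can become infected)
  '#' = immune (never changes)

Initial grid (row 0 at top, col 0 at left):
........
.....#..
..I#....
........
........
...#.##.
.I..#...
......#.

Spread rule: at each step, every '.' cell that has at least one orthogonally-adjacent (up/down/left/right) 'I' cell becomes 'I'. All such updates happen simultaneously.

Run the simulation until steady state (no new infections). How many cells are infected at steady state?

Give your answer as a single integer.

Step 0 (initial): 2 infected
Step 1: +7 new -> 9 infected
Step 2: +13 new -> 22 infected
Step 3: +9 new -> 31 infected
Step 4: +6 new -> 37 infected
Step 5: +6 new -> 43 infected
Step 6: +5 new -> 48 infected
Step 7: +5 new -> 53 infected
Step 8: +3 new -> 56 infected
Step 9: +1 new -> 57 infected
Step 10: +0 new -> 57 infected

Answer: 57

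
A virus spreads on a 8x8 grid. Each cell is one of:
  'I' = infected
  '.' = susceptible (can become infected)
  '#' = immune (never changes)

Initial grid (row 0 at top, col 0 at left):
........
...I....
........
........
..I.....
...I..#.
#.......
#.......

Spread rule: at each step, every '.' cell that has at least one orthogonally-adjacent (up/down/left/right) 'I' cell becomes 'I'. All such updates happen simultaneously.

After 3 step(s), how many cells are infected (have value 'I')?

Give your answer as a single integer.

Answer: 42

Derivation:
Step 0 (initial): 3 infected
Step 1: +10 new -> 13 infected
Step 2: +15 new -> 28 infected
Step 3: +14 new -> 42 infected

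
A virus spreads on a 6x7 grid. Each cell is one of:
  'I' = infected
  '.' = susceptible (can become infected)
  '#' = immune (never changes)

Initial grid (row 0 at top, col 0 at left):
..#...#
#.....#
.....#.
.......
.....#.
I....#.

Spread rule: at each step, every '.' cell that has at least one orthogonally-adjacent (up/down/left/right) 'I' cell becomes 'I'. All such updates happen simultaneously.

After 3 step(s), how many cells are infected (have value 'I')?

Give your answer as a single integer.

Step 0 (initial): 1 infected
Step 1: +2 new -> 3 infected
Step 2: +3 new -> 6 infected
Step 3: +4 new -> 10 infected

Answer: 10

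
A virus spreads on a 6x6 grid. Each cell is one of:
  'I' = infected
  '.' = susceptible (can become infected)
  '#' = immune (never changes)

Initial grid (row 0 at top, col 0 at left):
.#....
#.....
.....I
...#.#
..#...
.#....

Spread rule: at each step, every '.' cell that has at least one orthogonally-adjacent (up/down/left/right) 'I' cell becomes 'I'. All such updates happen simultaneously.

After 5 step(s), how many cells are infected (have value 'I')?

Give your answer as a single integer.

Step 0 (initial): 1 infected
Step 1: +2 new -> 3 infected
Step 2: +4 new -> 7 infected
Step 3: +4 new -> 11 infected
Step 4: +7 new -> 18 infected
Step 5: +6 new -> 24 infected

Answer: 24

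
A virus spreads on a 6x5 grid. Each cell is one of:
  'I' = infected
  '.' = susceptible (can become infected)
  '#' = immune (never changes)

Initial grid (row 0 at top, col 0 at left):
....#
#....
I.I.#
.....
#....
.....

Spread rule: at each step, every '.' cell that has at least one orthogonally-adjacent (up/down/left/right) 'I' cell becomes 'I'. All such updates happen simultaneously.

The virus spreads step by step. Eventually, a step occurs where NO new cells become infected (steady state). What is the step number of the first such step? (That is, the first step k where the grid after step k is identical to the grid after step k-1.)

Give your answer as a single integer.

Answer: 6

Derivation:
Step 0 (initial): 2 infected
Step 1: +5 new -> 7 infected
Step 2: +6 new -> 13 infected
Step 3: +7 new -> 20 infected
Step 4: +4 new -> 24 infected
Step 5: +2 new -> 26 infected
Step 6: +0 new -> 26 infected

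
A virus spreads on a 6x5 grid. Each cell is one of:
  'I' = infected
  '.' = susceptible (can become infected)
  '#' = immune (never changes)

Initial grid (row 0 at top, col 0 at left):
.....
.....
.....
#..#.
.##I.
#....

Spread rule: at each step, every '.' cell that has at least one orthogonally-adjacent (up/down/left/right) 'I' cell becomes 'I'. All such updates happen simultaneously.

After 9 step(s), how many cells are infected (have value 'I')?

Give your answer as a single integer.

Answer: 24

Derivation:
Step 0 (initial): 1 infected
Step 1: +2 new -> 3 infected
Step 2: +3 new -> 6 infected
Step 3: +2 new -> 8 infected
Step 4: +2 new -> 10 infected
Step 5: +3 new -> 13 infected
Step 6: +4 new -> 17 infected
Step 7: +4 new -> 21 infected
Step 8: +2 new -> 23 infected
Step 9: +1 new -> 24 infected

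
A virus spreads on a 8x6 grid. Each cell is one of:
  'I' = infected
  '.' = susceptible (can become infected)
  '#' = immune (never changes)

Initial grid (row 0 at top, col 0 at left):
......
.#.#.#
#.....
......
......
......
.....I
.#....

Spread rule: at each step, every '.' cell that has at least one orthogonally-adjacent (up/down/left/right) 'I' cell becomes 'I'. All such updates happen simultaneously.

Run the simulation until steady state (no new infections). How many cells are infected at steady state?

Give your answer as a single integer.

Step 0 (initial): 1 infected
Step 1: +3 new -> 4 infected
Step 2: +4 new -> 8 infected
Step 3: +5 new -> 13 infected
Step 4: +6 new -> 19 infected
Step 5: +5 new -> 24 infected
Step 6: +6 new -> 30 infected
Step 7: +4 new -> 34 infected
Step 8: +5 new -> 39 infected
Step 9: +1 new -> 40 infected
Step 10: +1 new -> 41 infected
Step 11: +1 new -> 42 infected
Step 12: +1 new -> 43 infected
Step 13: +0 new -> 43 infected

Answer: 43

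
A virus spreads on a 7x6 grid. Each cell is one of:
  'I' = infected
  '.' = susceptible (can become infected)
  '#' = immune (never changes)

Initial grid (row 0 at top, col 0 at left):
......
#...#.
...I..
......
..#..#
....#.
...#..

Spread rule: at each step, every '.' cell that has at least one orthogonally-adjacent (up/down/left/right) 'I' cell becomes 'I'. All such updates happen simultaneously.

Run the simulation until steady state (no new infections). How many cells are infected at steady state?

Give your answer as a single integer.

Step 0 (initial): 1 infected
Step 1: +4 new -> 5 infected
Step 2: +7 new -> 12 infected
Step 3: +9 new -> 21 infected
Step 4: +5 new -> 26 infected
Step 5: +4 new -> 30 infected
Step 6: +2 new -> 32 infected
Step 7: +1 new -> 33 infected
Step 8: +0 new -> 33 infected

Answer: 33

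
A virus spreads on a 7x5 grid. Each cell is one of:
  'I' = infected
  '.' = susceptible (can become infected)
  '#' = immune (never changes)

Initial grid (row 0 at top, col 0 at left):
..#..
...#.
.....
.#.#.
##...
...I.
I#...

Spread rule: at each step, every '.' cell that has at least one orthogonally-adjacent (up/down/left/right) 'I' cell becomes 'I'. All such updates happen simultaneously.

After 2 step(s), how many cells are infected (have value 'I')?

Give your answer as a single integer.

Step 0 (initial): 2 infected
Step 1: +5 new -> 7 infected
Step 2: +5 new -> 12 infected

Answer: 12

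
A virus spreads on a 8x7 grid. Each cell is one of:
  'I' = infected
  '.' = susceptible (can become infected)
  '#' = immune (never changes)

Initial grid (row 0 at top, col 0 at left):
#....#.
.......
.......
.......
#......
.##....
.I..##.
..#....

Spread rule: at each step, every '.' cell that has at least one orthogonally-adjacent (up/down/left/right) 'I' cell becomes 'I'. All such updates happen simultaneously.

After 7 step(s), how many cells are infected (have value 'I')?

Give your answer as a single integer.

Step 0 (initial): 1 infected
Step 1: +3 new -> 4 infected
Step 2: +3 new -> 7 infected
Step 3: +2 new -> 9 infected
Step 4: +3 new -> 12 infected
Step 5: +5 new -> 17 infected
Step 6: +7 new -> 24 infected
Step 7: +7 new -> 31 infected

Answer: 31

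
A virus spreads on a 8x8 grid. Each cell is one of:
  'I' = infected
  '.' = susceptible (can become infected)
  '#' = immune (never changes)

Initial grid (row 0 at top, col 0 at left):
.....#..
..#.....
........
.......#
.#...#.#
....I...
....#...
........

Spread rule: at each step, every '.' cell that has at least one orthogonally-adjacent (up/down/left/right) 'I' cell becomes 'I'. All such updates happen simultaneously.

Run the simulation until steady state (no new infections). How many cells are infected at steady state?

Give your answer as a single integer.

Step 0 (initial): 1 infected
Step 1: +3 new -> 4 infected
Step 2: +6 new -> 10 infected
Step 3: +11 new -> 21 infected
Step 4: +11 new -> 32 infected
Step 5: +10 new -> 42 infected
Step 6: +6 new -> 48 infected
Step 7: +5 new -> 53 infected
Step 8: +3 new -> 56 infected
Step 9: +1 new -> 57 infected
Step 10: +0 new -> 57 infected

Answer: 57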